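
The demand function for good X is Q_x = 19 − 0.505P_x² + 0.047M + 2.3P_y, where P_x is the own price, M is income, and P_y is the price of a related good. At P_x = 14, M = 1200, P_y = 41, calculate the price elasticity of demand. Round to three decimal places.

-2.799

Q_x = 19 − 0.505(14)² + 0.047(1200) + 2.3(41) = 19 − 98.98 + 56.4 + 94.3 = 70.72.
∂Q_x/∂P_x = −2·0.505·P_x = -14.14, so E_p = -14.14·(14/70.72) ≈ -2.799.
|E_p| > 1: demand is elastic.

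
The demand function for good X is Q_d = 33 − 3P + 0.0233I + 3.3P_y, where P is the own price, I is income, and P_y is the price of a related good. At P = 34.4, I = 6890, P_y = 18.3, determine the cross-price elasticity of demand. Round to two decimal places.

0.40

At the given point, Q_d = 33 − 3(34.4) + 0.0233(6890) + 3.3(18.3) = 33 − 103.2 + 160.537 + 60.39 = 150.727.
∂Q_d/∂P_y = +3.3, so E_xy = 3.3·(18.3/150.727) ≈ 0.40.
E_xy > 0: the goods are substitutes.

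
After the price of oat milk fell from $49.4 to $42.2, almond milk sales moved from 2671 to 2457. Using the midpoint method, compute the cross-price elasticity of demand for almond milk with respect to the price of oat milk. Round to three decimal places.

0.531

%ΔQ_x = (2457 − 2671)/[(2671+2457)/2] = -214/2564 ≈ -0.0835.
%ΔP_y = (42.2 − 49.4)/[(49.4+42.2)/2] ≈ -0.1572.
E_xy = -0.0835/-0.1572 ≈ 0.531.
E_xy > 0, so almond milk and oat milk are substitutes.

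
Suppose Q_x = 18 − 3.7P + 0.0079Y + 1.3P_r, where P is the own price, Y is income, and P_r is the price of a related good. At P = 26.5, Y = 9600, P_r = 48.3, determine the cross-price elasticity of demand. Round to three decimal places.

1.072

First evaluate Q_x: 18 − 3.7(26.5) + 0.0079(9600) + 1.3(48.3) = 18 − 98.05 + 75.84 + 62.79 = 58.58.
∂Q_x/∂P_r = +1.3, so E_xy = 1.3·(48.3/58.58) ≈ 1.072.
E_xy > 0: the goods are substitutes.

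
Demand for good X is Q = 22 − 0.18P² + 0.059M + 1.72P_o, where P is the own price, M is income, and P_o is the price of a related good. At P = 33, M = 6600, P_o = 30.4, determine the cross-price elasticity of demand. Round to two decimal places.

0.20

Substituting, Q = 22 − 0.18(33)² + 0.059(6600) + 1.72(30.4) = 22 − 196.02 + 389.4 + 52.288 = 267.668.
∂Q/∂P_o = +1.72, so E_xy = 1.72·(30.4/267.668) ≈ 0.20.
E_xy > 0: the goods are substitutes.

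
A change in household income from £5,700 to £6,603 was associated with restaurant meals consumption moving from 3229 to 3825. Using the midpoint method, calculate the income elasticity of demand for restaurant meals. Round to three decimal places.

1.151

%ΔQ = (3825 − 3229)/[(3229+3825)/2] = 596/3527 ≈ 0.1690.
%ΔY = (6,603 − 5,700)/[(5,700+6,603)/2] = 903/6151.5 ≈ 0.1468.
E_I = %ΔQ/%ΔY ≈ 1.151.
E_I > 1: normal good (luxury).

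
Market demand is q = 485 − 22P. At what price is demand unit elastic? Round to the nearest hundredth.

For linear demand q = a − bP, E = −bP/(a − bP). |E| = 1 ⇒ bP = a − bP ⇒ P = a/(2b).
P = 485/(2·22) ≈ 11.02.

11.02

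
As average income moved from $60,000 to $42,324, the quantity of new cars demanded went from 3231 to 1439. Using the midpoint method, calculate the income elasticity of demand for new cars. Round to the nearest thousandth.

2.221

%ΔQ = (1439 − 3231)/[(3231+1439)/2] = -1792/2335 ≈ -0.7675.
%ΔI = (42,324 − 60,000)/[(60,000+42,324)/2] = -17676/51162 ≈ -0.3455.
E_I = %ΔQ/%ΔI ≈ 2.221.
E_I > 1: normal good (luxury).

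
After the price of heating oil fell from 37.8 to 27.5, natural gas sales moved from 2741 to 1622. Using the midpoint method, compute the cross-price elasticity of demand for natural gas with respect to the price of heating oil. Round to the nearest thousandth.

1.626

%ΔQ_x = (1622 − 2741)/[(2741+1622)/2] = -1119/2181.5 ≈ -0.5129.
%ΔP_y = (27.5 − 37.8)/[(37.8+27.5)/2] ≈ -0.3155.
E_xy = -0.5129/-0.3155 ≈ 1.626.
E_xy > 0, so natural gas and heating oil are substitutes.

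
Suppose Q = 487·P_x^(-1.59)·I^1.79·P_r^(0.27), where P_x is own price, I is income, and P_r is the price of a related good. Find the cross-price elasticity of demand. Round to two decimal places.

For a Cobb–Douglas (constant-elasticity) form Q = A·P_r^α·…, the elasticity with respect to P_r equals the exponent α at every point.
Here the exponent on P_r is 0.27, so the cross-price elasticity of demand is 0.27.

0.27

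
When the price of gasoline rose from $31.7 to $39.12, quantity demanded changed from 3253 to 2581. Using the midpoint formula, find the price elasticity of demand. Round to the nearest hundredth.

%ΔQ = (2581 − 3253)/[(3253 + 2581)/2] = -672/2917 ≈ -0.2304.
%Δp = (39.12 − 31.7)/[(31.7 + 39.12)/2] = 7.42/35.41 ≈ 0.2095.
Arc elasticity E = %ΔQ/%Δp ≈ -0.2304/0.2095 ≈ -1.10.
|E| > 1: demand is elastic over this range.

-1.10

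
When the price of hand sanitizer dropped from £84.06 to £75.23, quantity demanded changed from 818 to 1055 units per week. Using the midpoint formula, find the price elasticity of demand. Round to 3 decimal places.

%Δq = (1055 − 818)/[(818 + 1055)/2] = 237/936.5 ≈ 0.2531.
%ΔP = (75.23 − 84.06)/[(84.06 + 75.23)/2] = -8.83/79.645 ≈ -0.1109.
Arc elasticity E = %Δq/%ΔP ≈ 0.2531/-0.1109 ≈ -2.283.
|E| > 1: demand is elastic over this range.

-2.283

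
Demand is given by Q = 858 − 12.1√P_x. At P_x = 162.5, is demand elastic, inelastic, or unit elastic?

At P_x = 162.5, Q = 703.7547.
dQ/dP_x = −12.1/(2√P_x) = −12.1/(2·12.7475).
Point elasticity E = (dQ/dP_x)·(P_x/Q) = -0.4746 × 162.5/703.7547 ≈ -0.110.
|E| ≈ 0.110 < 1, so demand is inelastic.

inelastic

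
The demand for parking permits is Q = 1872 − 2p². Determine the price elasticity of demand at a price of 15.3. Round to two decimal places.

-0.67

At p = 15.3, Q = 1403.82.
dQ/dp = −2·2·p = −61.2.
Point elasticity E = (dQ/dp)·(p/Q) = -61.2 × 15.3/1403.82 ≈ -0.67.
|E| < 1, so demand is inelastic at this price.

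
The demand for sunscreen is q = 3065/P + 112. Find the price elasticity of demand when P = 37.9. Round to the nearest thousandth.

At P = 37.9, q = 192.8707.
dq/dP = −3065/P² = −2.1338.
Point elasticity E = (dq/dP)·(P/q) = -2.1338 × 37.9/192.8707 ≈ -0.419.
|E| < 1, so demand is inelastic at this price.

-0.419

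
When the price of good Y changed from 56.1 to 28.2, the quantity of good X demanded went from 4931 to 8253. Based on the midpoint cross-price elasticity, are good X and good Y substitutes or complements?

%ΔQ_x = (8253 − 4931)/[(4931+8253)/2] = 3322/6592 ≈ 0.5039.
%ΔP_y = (28.2 − 56.1)/[(56.1+28.2)/2] ≈ -0.6619.
E_xy = 0.5039/-0.6619 ≈ -0.761.
E_xy < 0, so the goods are complements.

complements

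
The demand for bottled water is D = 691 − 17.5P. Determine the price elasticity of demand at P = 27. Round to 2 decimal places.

-2.16

At P = 27, D = 218.5.
dD/dP = −17.5.
Point elasticity E = (dD/dP)·(P/D) = -17.5 × 27/218.5 ≈ -2.16.
|E| > 1, so demand is elastic at this price.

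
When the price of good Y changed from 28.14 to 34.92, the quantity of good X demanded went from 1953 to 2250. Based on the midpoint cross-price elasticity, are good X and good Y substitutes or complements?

substitutes

%ΔQ_x = (2250 − 1953)/[(1953+2250)/2] = 297/2101.5 ≈ 0.1413.
%ΔP_y = (34.92 − 28.14)/[(28.14+34.92)/2] ≈ 0.2150.
E_xy = 0.1413/0.2150 ≈ 0.657.
E_xy > 0, so the goods are substitutes.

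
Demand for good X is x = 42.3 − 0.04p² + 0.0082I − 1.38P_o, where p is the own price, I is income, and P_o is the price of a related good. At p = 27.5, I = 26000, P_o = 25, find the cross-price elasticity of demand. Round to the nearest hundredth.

x = 42.3 − 0.04(27.5)² + 0.0082(26000) − 1.38(25) = 42.3 − 30.25 + 213.2 − 34.5 = 190.75.
∂x/∂P_o = −1.38, so E_xy = -1.38·(25/190.75) ≈ -0.18.
E_xy < 0: the goods are complements.

-0.18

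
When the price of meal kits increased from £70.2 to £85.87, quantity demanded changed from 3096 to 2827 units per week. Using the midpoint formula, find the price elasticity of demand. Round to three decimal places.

%ΔQ = (2827 − 3096)/[(3096 + 2827)/2] = -269/2961.5 ≈ -0.0908.
%ΔP = (85.87 − 70.2)/[(70.2 + 85.87)/2] = 15.67/78.035 ≈ 0.2008.
Arc elasticity E = %ΔQ/%ΔP ≈ -0.0908/0.2008 ≈ -0.452.
|E| < 1: demand is inelastic over this range.

-0.452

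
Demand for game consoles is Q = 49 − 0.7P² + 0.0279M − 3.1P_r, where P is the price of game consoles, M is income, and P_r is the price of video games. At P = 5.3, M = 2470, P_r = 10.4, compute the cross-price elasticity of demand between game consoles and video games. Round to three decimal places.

First evaluate Q: 49 − 0.7(5.3)² + 0.0279(2470) − 3.1(10.4) = 49 − 19.663 + 68.913 − 32.24 = 66.01.
∂Q/∂P_r = −3.1, so E_xy = -3.1·(10.4/66.01) ≈ -0.488.
E_xy < 0: the goods are complements.

-0.488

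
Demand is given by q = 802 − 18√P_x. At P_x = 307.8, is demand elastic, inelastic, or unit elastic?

At P_x = 307.8, q = 486.2039.
dq/dP_x = −18/(2√P_x) = −18/(2·17.5442).
Point elasticity E = (dq/dP_x)·(P_x/q) = -0.513 × 307.8/486.2039 ≈ -0.325.
|E| ≈ 0.325 < 1, so demand is inelastic.

inelastic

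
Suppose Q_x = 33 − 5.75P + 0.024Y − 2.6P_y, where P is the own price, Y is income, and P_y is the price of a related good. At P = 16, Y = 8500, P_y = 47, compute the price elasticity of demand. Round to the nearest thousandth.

Q_x = 33 − 5.75(16) + 0.024(8500) − 2.6(47) = 33 − 92 + 204 − 122.2 = 22.8.
∂Q_x/∂P = −5.75, so E_p = (−5.75)·(16/22.8) ≈ -4.035.
|E_p| > 1: demand is elastic.

-4.035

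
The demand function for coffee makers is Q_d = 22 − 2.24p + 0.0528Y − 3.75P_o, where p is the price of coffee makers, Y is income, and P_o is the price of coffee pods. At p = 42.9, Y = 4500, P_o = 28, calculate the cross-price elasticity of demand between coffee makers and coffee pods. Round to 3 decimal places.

Substituting, Q_d = 22 − 2.24(42.9) + 0.0528(4500) − 3.75(28) = 22 − 96.096 + 237.6 − 105 = 58.504.
∂Q_d/∂P_o = −3.75, so E_xy = -3.75·(28/58.504) ≈ -1.795.
E_xy < 0: the goods are complements.

-1.795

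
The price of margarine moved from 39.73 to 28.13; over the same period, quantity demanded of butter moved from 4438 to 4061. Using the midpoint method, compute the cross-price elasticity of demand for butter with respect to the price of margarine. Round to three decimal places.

%ΔQ_x = (4061 − 4438)/[(4438+4061)/2] = -377/4249.5 ≈ -0.0887.
%ΔP_y = (28.13 − 39.73)/[(39.73+28.13)/2] ≈ -0.3419.
E_xy = -0.0887/-0.3419 ≈ 0.259.
E_xy > 0, so butter and margarine are substitutes.

0.259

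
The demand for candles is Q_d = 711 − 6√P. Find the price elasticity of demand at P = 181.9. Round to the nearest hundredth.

-0.06

At P = 181.9, Q_d = 630.0778.
dQ_d/dP = −6/(2√P) = −6/(2·13.487).
Point elasticity E = (dQ_d/dP)·(P/Q_d) = -0.2224 × 181.9/630.0778 ≈ -0.06.
|E| < 1, so demand is inelastic at this price.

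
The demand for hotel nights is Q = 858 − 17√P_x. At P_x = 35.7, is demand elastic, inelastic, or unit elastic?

At P_x = 35.7, Q = 756.4259.
dQ/dP_x = −17/(2√P_x) = −17/(2·5.9749).
Point elasticity E = (dQ/dP_x)·(P_x/Q) = -1.4226 × 35.7/756.4259 ≈ -0.067.
|E| ≈ 0.067 < 1, so demand is inelastic.

inelastic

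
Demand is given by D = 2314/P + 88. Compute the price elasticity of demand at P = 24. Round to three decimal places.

-0.523

At P = 24, D = 184.4167.
dD/dP = −2314/P² = −4.0174.
Point elasticity E = (dD/dP)·(P/D) = -4.0174 × 24/184.4167 ≈ -0.523.
|E| < 1, so demand is inelastic at this price.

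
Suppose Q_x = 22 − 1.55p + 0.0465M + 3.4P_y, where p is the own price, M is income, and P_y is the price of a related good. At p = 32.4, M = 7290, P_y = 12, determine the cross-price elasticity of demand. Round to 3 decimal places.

0.116

Substituting, Q_x = 22 − 1.55(32.4) + 0.0465(7290) + 3.4(12) = 22 − 50.22 + 338.985 + 40.8 = 351.565.
∂Q_x/∂P_y = +3.4, so E_xy = 3.4·(12/351.565) ≈ 0.116.
E_xy > 0: the goods are substitutes.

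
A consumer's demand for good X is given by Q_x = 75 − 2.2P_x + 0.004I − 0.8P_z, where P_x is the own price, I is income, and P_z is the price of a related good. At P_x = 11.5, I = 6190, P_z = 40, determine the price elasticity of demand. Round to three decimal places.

-0.596

At the given point, Q_x = 75 − 2.2(11.5) + 0.004(6190) − 0.8(40) = 75 − 25.3 + 24.76 − 32 = 42.46.
∂Q_x/∂P_x = −2.2, so E_p = (−2.2)·(11.5/42.46) ≈ -0.596.
|E_p| < 1: demand is inelastic.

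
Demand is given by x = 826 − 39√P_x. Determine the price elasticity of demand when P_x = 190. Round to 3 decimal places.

At P_x = 190, x = 288.4221.
dx/dP_x = −39/(2√P_x) = −39/(2·13.784).
Point elasticity E = (dx/dP_x)·(P_x/x) = -1.4147 × 190/288.4221 ≈ -0.932.
|E| < 1, so demand is inelastic at this price.

-0.932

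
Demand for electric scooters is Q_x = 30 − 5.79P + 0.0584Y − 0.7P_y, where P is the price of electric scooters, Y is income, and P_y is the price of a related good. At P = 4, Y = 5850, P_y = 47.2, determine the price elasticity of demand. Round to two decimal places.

Substituting, Q_x = 30 − 5.79(4) + 0.0584(5850) − 0.7(47.2) = 30 − 23.16 + 341.64 − 33.04 = 315.44.
∂Q_x/∂P = −5.79, so E_p = (−5.79)·(4/315.44) ≈ -0.07.
|E_p| < 1: demand is inelastic.

-0.07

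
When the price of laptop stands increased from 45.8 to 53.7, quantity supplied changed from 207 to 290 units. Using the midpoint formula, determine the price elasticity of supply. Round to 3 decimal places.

2.103

%Δq = (290 − 207)/[(207 + 290)/2] = 83/248.5 ≈ 0.3340.
%ΔP = (53.7 − 45.8)/[(45.8 + 53.7)/2] = 7.9/49.75 ≈ 0.1588.
Arc elasticity E = %Δq/%ΔP ≈ 0.3340/0.1588 ≈ 2.103.
|E| > 1: supply is elastic over this range.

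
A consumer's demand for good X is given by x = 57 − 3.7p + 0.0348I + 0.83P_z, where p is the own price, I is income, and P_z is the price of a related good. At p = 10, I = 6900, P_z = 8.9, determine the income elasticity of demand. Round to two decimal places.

0.90

At the given point, x = 57 − 3.7(10) + 0.0348(6900) + 0.83(8.9) = 57 − 37 + 240.12 + 7.387 = 267.507.
∂x/∂I = +0.0348, so E_I = 0.0348·(6900/267.507) ≈ 0.90.
E_I ∈ (0,1): normal good (necessity).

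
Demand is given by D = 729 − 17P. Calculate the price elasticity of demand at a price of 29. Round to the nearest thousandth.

-2.089

At P = 29, D = 236.
dD/dP = −17.
Point elasticity E = (dD/dP)·(P/D) = -17 × 29/236 ≈ -2.089.
|E| > 1, so demand is elastic at this price.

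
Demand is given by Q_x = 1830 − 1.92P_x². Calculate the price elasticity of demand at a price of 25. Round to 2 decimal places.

-3.81

At P_x = 25, Q_x = 630.
dQ_x/dP_x = −2·1.92·P_x = −96.
Point elasticity E = (dQ_x/dP_x)·(P_x/Q_x) = -96 × 25/630 ≈ -3.81.
|E| > 1, so demand is elastic at this price.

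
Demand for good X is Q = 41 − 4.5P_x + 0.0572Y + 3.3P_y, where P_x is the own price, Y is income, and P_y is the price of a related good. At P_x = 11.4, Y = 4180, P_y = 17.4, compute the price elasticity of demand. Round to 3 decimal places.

Evaluating quantity at (P_x, Y, P_y) gives Q = 41 − 4.5(11.4) + 0.0572(4180) + 3.3(17.4) = 41 − 51.3 + 239.096 + 57.42 = 286.216.
∂Q/∂P_x = −4.5, so E_p = (−4.5)·(11.4/286.216) ≈ -0.179.
|E_p| < 1: demand is inelastic.

-0.179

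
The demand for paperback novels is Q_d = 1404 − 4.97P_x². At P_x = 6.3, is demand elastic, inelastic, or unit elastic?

inelastic

At P_x = 6.3, Q_d = 1206.7407.
dQ_d/dP_x = −2·4.97·P_x = −62.622.
Point elasticity E = (dQ_d/dP_x)·(P_x/Q_d) = -62.622 × 6.3/1206.7407 ≈ -0.327.
|E| ≈ 0.327 < 1, so demand is inelastic.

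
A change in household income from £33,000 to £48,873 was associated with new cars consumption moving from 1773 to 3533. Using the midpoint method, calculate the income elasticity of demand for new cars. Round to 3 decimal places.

%ΔQ = (3533 − 1773)/[(1773+3533)/2] = 1760/2653 ≈ 0.6634.
%ΔI = (48,873 − 33,000)/[(33,000+48,873)/2] = 15873/40936.5 ≈ 0.3877.
E_I = %ΔQ/%ΔI ≈ 1.711.
E_I > 1: normal good (luxury).

1.711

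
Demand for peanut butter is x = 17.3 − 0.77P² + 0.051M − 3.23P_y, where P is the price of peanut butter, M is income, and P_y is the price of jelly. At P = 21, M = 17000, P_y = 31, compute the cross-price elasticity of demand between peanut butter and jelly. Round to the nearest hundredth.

-0.23

Evaluating quantity at (P, M, P_y) gives x = 17.3 − 0.77(21)² + 0.051(17000) − 3.23(31) = 17.3 − 339.57 + 867 − 100.13 = 444.6.
∂x/∂P_y = −3.23, so E_xy = -3.23·(31/444.6) ≈ -0.23.
E_xy < 0: the goods are complements.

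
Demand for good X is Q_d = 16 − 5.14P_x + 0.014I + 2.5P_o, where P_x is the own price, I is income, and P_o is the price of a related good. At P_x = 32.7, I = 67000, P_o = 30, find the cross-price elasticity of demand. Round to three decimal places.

First evaluate Q_d: 16 − 5.14(32.7) + 0.014(67000) + 2.5(30) = 16 − 168.078 + 938 + 75 = 860.922.
∂Q_d/∂P_o = +2.5, so E_xy = 2.5·(30/860.922) ≈ 0.087.
E_xy > 0: the goods are substitutes.

0.087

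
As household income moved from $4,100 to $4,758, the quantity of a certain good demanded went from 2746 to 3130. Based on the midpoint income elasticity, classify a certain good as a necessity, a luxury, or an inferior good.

necessity

%ΔQ = (3130 − 2746)/[(2746+3130)/2] = 384/2938 ≈ 0.1307.
%ΔM = (4,758 − 4,100)/[(4,100+4,758)/2] = 658/4429 ≈ 0.1486.
E_I = %ΔQ/%ΔM ≈ 0.880.
E_I ∈ (0,1): normal good (necessity).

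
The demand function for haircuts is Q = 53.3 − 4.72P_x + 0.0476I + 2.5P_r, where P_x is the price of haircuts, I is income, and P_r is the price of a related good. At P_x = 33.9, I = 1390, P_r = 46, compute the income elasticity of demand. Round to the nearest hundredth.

0.89

First evaluate Q: 53.3 − 4.72(33.9) + 0.0476(1390) + 2.5(46) = 53.3 − 160.008 + 66.164 + 115 = 74.456.
∂Q/∂I = +0.0476, so E_I = 0.0476·(1390/74.456) ≈ 0.89.
E_I ∈ (0,1): normal good (necessity).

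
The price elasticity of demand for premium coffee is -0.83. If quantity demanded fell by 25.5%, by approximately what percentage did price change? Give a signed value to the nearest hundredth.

%ΔQ ≈ E × %ΔP ⇒ %ΔP = %ΔQ / E = (-25.5%)/(-0.83) ≈ 30.72%.

30.72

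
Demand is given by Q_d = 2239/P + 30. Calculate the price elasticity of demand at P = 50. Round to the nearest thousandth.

-0.599

At P = 50, Q_d = 74.78.
dQ_d/dP = −2239/P² = −0.8956.
Point elasticity E = (dQ_d/dP)·(P/Q_d) = -0.8956 × 50/74.78 ≈ -0.599.
|E| < 1, so demand is inelastic at this price.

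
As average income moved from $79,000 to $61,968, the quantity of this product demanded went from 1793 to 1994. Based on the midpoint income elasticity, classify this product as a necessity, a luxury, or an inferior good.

inferior

%ΔQ = (1994 − 1793)/[(1793+1994)/2] = 201/1893.5 ≈ 0.1062.
%ΔI = (61,968 − 79,000)/[(79,000+61,968)/2] = -17032/70484 ≈ -0.2416.
E_I = %ΔQ/%ΔI ≈ -0.439.
E_I < 0: inferior good.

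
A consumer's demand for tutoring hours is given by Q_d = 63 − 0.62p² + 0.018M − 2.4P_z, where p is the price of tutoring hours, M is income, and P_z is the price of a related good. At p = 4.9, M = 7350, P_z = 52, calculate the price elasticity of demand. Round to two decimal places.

-0.54

Evaluating quantity at (p, M, P_z) gives Q_d = 63 − 0.62(4.9)² + 0.018(7350) − 2.4(52) = 63 − 14.8862 + 132.3 − 124.8 = 55.6138.
∂Q_d/∂p = −2·0.62·p = -6.076, so E_p = -6.076·(4.9/55.6138) ≈ -0.54.
|E_p| < 1: demand is inelastic.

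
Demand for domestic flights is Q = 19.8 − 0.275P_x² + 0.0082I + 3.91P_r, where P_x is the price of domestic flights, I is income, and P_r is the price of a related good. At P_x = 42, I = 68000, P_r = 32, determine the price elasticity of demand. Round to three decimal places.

First evaluate Q: 19.8 − 0.275(42)² + 0.0082(68000) + 3.91(32) = 19.8 − 485.1 + 557.6 + 125.12 = 217.42.
∂Q/∂P_x = −2·0.275·P_x = -23.1, so E_p = -23.1·(42/217.42) ≈ -4.462.
|E_p| > 1: demand is elastic.

-4.462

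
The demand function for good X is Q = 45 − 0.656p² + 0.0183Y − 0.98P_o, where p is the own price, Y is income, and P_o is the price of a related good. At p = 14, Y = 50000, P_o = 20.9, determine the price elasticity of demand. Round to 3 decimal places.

At the given point, Q = 45 − 0.656(14)² + 0.0183(50000) − 0.98(20.9) = 45 − 128.576 + 915 − 20.482 = 810.942.
∂Q/∂p = −2·0.656·p = -18.368, so E_p = -18.368·(14/810.942) ≈ -0.317.
|E_p| < 1: demand is inelastic.

-0.317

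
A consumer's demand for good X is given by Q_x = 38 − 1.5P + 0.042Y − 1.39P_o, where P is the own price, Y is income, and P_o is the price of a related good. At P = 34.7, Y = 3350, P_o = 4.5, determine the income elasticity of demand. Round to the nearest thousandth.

1.169

Evaluating quantity at (P, Y, P_o) gives Q_x = 38 − 1.5(34.7) + 0.042(3350) − 1.39(4.5) = 38 − 52.05 + 140.7 − 6.255 = 120.395.
∂Q_x/∂Y = +0.042, so E_I = 0.042·(3350/120.395) ≈ 1.169.
E_I > 1: normal good (luxury).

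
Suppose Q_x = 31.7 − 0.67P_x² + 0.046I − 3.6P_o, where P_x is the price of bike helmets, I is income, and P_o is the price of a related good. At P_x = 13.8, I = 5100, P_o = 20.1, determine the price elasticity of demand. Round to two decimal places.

-3.85

Q_x = 31.7 − 0.67(13.8)² + 0.046(5100) − 3.6(20.1) = 31.7 − 127.5948 + 234.6 − 72.36 = 66.3452.
∂Q_x/∂P_x = −2·0.67·P_x = -18.492, so E_p = -18.492·(13.8/66.3452) ≈ -3.85.
|E_p| > 1: demand is elastic.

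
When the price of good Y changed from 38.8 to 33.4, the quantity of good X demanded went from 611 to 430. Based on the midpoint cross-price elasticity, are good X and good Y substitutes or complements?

substitutes

%ΔQ_x = (430 − 611)/[(611+430)/2] = -181/520.5 ≈ -0.3477.
%ΔP_y = (33.4 − 38.8)/[(38.8+33.4)/2] ≈ -0.1496.
E_xy = -0.3477/-0.1496 ≈ 2.325.
E_xy > 0, so the goods are substitutes.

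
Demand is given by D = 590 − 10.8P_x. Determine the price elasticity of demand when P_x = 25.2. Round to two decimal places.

At P_x = 25.2, D = 317.84.
dD/dP_x = −10.8.
Point elasticity E = (dD/dP_x)·(P_x/D) = -10.8 × 25.2/317.84 ≈ -0.86.
|E| < 1, so demand is inelastic at this price.

-0.86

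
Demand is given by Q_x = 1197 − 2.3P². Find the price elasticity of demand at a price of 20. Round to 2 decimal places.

-6.64

At P = 20, Q_x = 277.
dQ_x/dP = −2·2.3·P = −92.
Point elasticity E = (dQ_x/dP)·(P/Q_x) = -92 × 20/277 ≈ -6.64.
|E| > 1, so demand is elastic at this price.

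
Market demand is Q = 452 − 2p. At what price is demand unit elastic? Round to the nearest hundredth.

For linear demand Q = a − bp, E = −bp/(a − bp). |E| = 1 ⇒ bp = a − bp ⇒ p = a/(2b).
p = 452/(2·2) = 113.00.

113.00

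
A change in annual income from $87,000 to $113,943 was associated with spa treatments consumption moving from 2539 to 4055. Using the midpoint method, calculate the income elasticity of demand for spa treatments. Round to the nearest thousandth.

%ΔQ = (4055 − 2539)/[(2539+4055)/2] = 1516/3297 ≈ 0.4598.
%ΔY = (113,943 − 87,000)/[(87,000+113,943)/2] = 26943/100471.5 ≈ 0.2682.
E_I = %ΔQ/%ΔY ≈ 1.715.
E_I > 1: normal good (luxury).

1.715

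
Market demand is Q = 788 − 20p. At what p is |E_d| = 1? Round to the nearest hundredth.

19.70

For linear demand Q = a − bp, E = −bp/(a − bp). |E| = 1 ⇒ bp = a − bp ⇒ p = a/(2b).
p = 788/(2·20) = 19.70.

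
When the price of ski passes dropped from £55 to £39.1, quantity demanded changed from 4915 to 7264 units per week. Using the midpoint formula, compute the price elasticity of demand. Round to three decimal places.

%Δq = (7264 − 4915)/[(4915 + 7264)/2] = 2349/6089.5 ≈ 0.3857.
%ΔP = (39.1 − 55)/[(55 + 39.1)/2] = -15.9/47.05 ≈ -0.3379.
Arc elasticity E = %Δq/%ΔP ≈ 0.3857/-0.3379 ≈ -1.141.
|E| > 1: demand is elastic over this range.

-1.141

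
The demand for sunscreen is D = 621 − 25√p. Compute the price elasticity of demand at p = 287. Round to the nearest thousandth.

At p = 287, D = 197.4731.
dD/dp = −25/(2√p) = −25/(2·16.9411).
Point elasticity E = (dD/dp)·(p/D) = -0.7379 × 287/197.4731 ≈ -1.072.
|E| > 1, so demand is elastic at this price.

-1.072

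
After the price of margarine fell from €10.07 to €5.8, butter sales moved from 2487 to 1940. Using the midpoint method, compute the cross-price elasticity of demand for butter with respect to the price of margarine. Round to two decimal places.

0.46

%ΔQ_x = (1940 − 2487)/[(2487+1940)/2] = -547/2213.5 ≈ -0.2471.
%ΔP_y = (5.8 − 10.07)/[(10.07+5.8)/2] ≈ -0.5381.
E_xy = -0.2471/-0.5381 ≈ 0.46.
E_xy > 0, so butter and margarine are substitutes.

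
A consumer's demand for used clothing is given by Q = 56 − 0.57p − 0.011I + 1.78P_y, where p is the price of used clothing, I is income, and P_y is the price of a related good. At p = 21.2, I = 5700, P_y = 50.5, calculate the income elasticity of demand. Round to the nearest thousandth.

At the given point, Q = 56 − 0.57(21.2) − 0.011(5700) + 1.78(50.5) = 56 − 12.084 − 62.7 + 89.89 = 71.106.
∂Q/∂I = −0.011, so E_I = -0.011·(5700/71.106) ≈ -0.882.
E_I < 0: inferior good.

-0.882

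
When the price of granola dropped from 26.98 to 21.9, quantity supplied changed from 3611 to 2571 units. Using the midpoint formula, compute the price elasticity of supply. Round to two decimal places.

%ΔQ = (2571 − 3611)/[(3611 + 2571)/2] = -1040/3091 ≈ -0.3365.
%Δp = (21.9 − 26.98)/[(26.98 + 21.9)/2] = -5.08/24.44 ≈ -0.2079.
Arc elasticity E = %ΔQ/%Δp ≈ -0.3365/-0.2079 ≈ 1.62.
|E| > 1: supply is elastic over this range.

1.62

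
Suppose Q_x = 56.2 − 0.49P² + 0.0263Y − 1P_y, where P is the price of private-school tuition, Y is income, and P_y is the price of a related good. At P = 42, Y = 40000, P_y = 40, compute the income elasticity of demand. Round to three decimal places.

First evaluate Q_x: 56.2 − 0.49(42)² + 0.0263(40000) − 1(40) = 56.2 − 864.36 + 1052 − 40 = 203.84.
∂Q_x/∂Y = +0.0263, so E_I = 0.0263·(40000/203.84) ≈ 5.161.
E_I > 1: normal good (luxury).

5.161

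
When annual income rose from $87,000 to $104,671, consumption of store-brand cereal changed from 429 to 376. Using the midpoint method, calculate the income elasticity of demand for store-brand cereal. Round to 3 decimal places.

%ΔQ = (376 − 429)/[(429+376)/2] = -53/402.5 ≈ -0.1317.
%ΔY = (104,671 − 87,000)/[(87,000+104,671)/2] = 17671/95835.5 ≈ 0.1844.
E_I = %ΔQ/%ΔY ≈ -0.714.
E_I < 0: inferior good.

-0.714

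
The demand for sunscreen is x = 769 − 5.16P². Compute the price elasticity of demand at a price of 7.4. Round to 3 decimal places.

At P = 7.4, x = 486.4384.
dx/dP = −2·5.16·P = −76.368.
Point elasticity E = (dx/dP)·(P/x) = -76.368 × 7.4/486.4384 ≈ -1.162.
|E| > 1, so demand is elastic at this price.

-1.162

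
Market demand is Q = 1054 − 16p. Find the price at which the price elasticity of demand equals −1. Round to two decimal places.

For linear demand Q = a − bp, E = −bp/(a − bp). |E| = 1 ⇒ bp = a − bp ⇒ p = a/(2b).
p = 1054/(2·16) ≈ 32.94.

32.94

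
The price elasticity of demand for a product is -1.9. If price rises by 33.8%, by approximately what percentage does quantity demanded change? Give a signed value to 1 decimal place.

-64.2

%ΔQ ≈ E × %ΔP = (-1.9) × (33.8%) ≈ -64.2%.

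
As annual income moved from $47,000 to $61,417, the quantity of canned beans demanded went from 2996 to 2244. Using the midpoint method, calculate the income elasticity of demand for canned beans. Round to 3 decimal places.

-1.079

%ΔQ = (2244 − 2996)/[(2996+2244)/2] = -752/2620 ≈ -0.2870.
%ΔI = (61,417 − 47,000)/[(47,000+61,417)/2] = 14417/54208.5 ≈ 0.2660.
E_I = %ΔQ/%ΔI ≈ -1.079.
E_I < 0: inferior good.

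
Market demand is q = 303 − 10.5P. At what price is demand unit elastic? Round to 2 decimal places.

14.43

For linear demand q = a − bP, E = −bP/(a − bP). |E| = 1 ⇒ bP = a − bP ⇒ P = a/(2b).
P = 303/(2·10.5) ≈ 14.43.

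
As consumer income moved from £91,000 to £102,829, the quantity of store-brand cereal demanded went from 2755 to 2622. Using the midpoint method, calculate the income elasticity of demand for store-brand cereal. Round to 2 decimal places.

-0.41

%ΔQ = (2622 − 2755)/[(2755+2622)/2] = -133/2688.5 ≈ -0.0495.
%ΔI = (102,829 − 91,000)/[(91,000+102,829)/2] = 11829/96914.5 ≈ 0.1221.
E_I = %ΔQ/%ΔI ≈ -0.41.
E_I < 0: inferior good.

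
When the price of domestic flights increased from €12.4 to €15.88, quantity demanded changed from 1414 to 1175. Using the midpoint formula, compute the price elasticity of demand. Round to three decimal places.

-0.750

%Δq = (1175 − 1414)/[(1414 + 1175)/2] = -239/1294.5 ≈ -0.1846.
%ΔP = (15.88 − 12.4)/[(12.4 + 15.88)/2] = 3.48/14.14 ≈ 0.2461.
Arc elasticity E = %Δq/%ΔP ≈ -0.1846/0.2461 ≈ -0.750.
|E| < 1: demand is inelastic over this range.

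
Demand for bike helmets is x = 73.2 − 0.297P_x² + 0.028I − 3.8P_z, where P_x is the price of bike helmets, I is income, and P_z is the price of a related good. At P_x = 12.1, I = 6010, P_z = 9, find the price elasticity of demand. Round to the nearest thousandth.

-0.531

x = 73.2 − 0.297(12.1)² + 0.028(6010) − 3.8(9) = 73.2 − 43.4838 + 168.28 − 34.2 = 163.7962.
∂x/∂P_x = −2·0.297·P_x = -7.1874, so E_p = -7.1874·(12.1/163.7962) ≈ -0.531.
|E_p| < 1: demand is inelastic.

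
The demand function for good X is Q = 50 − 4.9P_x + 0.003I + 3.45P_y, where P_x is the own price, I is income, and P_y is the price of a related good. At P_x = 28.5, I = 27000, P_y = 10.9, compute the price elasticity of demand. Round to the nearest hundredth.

-4.82

At the given point, Q = 50 − 4.9(28.5) + 0.003(27000) + 3.45(10.9) = 50 − 139.65 + 81 + 37.605 = 28.955.
∂Q/∂P_x = −4.9, so E_p = (−4.9)·(28.5/28.955) ≈ -4.82.
|E_p| > 1: demand is elastic.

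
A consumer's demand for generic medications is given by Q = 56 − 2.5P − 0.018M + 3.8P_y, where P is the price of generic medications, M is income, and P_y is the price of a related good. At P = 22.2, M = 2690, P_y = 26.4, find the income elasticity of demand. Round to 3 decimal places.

-0.924

Substituting, Q = 56 − 2.5(22.2) − 0.018(2690) + 3.8(26.4) = 56 − 55.5 − 48.42 + 100.32 = 52.4.
∂Q/∂M = −0.018, so E_I = -0.018·(2690/52.4) ≈ -0.924.
E_I < 0: inferior good.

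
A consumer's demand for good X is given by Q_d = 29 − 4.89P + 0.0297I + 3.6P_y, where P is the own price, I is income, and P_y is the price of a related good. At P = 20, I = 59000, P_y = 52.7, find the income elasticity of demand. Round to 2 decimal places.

0.94

Evaluating quantity at (P, I, P_y) gives Q_d = 29 − 4.89(20) + 0.0297(59000) + 3.6(52.7) = 29 − 97.8 + 1752.3 + 189.72 = 1873.22.
∂Q_d/∂I = +0.0297, so E_I = 0.0297·(59000/1873.22) ≈ 0.94.
E_I ∈ (0,1): normal good (necessity).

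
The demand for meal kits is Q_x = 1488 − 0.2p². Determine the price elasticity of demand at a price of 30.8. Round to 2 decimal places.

At p = 30.8, Q_x = 1298.272.
dQ_x/dp = −2·0.2·p = −12.32.
Point elasticity E = (dQ_x/dp)·(p/Q_x) = -12.32 × 30.8/1298.272 ≈ -0.29.
|E| < 1, so demand is inelastic at this price.

-0.29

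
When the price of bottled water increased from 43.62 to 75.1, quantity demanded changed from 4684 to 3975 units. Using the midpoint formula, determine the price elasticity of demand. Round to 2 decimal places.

%Δq = (3975 − 4684)/[(4684 + 3975)/2] = -709/4329.5 ≈ -0.1638.
%ΔP = (75.1 − 43.62)/[(43.62 + 75.1)/2] = 31.48/59.36 ≈ 0.5303.
Arc elasticity E = %Δq/%ΔP ≈ -0.1638/0.5303 ≈ -0.31.
|E| < 1: demand is inelastic over this range.

-0.31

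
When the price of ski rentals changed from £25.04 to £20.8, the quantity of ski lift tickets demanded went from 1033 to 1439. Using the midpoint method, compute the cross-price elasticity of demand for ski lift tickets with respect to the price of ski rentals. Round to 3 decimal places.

-1.776

%ΔQ_x = (1439 − 1033)/[(1033+1439)/2] = 406/1236 ≈ 0.3285.
%ΔP_y = (20.8 − 25.04)/[(25.04+20.8)/2] ≈ -0.1850.
E_xy = 0.3285/-0.1850 ≈ -1.776.
E_xy < 0, so ski lift tickets and ski rentals are complements.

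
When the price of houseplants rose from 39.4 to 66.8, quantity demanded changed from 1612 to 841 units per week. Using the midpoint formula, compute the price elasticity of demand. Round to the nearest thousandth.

%Δq = (841 − 1612)/[(1612 + 841)/2] = -771/1226.5 ≈ -0.6286.
%Δp = (66.8 − 39.4)/[(39.4 + 66.8)/2] = 27.4/53.1 ≈ 0.5160.
Arc elasticity E = %Δq/%Δp ≈ -0.6286/0.5160 ≈ -1.218.
|E| > 1: demand is elastic over this range.

-1.218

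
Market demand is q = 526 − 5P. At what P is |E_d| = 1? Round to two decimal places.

For linear demand q = a − bP, E = −bP/(a − bP). |E| = 1 ⇒ bP = a − bP ⇒ P = a/(2b).
P = 526/(2·5) = 52.60.

52.60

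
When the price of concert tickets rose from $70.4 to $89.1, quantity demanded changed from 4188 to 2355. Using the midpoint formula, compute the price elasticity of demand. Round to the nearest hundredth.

%Δq = (2355 − 4188)/[(4188 + 2355)/2] = -1833/3271.5 ≈ -0.5603.
%ΔP = (89.1 − 70.4)/[(70.4 + 89.1)/2] = 18.7/79.75 ≈ 0.2345.
Arc elasticity E = %Δq/%ΔP ≈ -0.5603/0.2345 ≈ -2.39.
|E| > 1: demand is elastic over this range.

-2.39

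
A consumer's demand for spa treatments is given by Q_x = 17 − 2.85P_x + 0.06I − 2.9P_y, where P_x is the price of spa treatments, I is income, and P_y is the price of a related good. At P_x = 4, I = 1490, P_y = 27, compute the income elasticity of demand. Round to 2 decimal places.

At the given point, Q_x = 17 − 2.85(4) + 0.06(1490) − 2.9(27) = 17 − 11.4 + 89.4 − 78.3 = 16.7.
∂Q_x/∂I = +0.06, so E_I = 0.06·(1490/16.7) ≈ 5.35.
E_I > 1: normal good (luxury).

5.35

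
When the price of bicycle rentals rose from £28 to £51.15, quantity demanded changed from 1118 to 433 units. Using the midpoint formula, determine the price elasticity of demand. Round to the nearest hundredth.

%Δq = (433 − 1118)/[(1118 + 433)/2] = -685/775.5 ≈ -0.8833.
%ΔP = (51.15 − 28)/[(28 + 51.15)/2] = 23.15/39.575 ≈ 0.5850.
Arc elasticity E = %Δq/%ΔP ≈ -0.8833/0.5850 ≈ -1.51.
|E| > 1: demand is elastic over this range.

-1.51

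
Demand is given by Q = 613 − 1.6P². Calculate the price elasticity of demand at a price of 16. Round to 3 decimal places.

-4.028

At P = 16, Q = 203.4.
dQ/dP = −2·1.6·P = −51.2.
Point elasticity E = (dQ/dP)·(P/Q) = -51.2 × 16/203.4 ≈ -4.028.
|E| > 1, so demand is elastic at this price.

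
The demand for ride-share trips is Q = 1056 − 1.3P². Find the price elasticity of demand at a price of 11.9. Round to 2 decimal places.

At P = 11.9, Q = 871.907.
dQ/dP = −2·1.3·P = −30.94.
Point elasticity E = (dQ/dP)·(P/Q) = -30.94 × 11.9/871.907 ≈ -0.42.
|E| < 1, so demand is inelastic at this price.

-0.42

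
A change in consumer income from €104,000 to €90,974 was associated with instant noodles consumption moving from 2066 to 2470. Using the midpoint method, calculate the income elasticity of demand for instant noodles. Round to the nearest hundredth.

-1.33

%ΔQ = (2470 − 2066)/[(2066+2470)/2] = 404/2268 ≈ 0.1781.
%ΔI = (90,974 − 104,000)/[(104,000+90,974)/2] = -13026/97487 ≈ -0.1336.
E_I = %ΔQ/%ΔI ≈ -1.33.
E_I < 0: inferior good.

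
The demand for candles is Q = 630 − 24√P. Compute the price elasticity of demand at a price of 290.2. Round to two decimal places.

-0.92

At P = 290.2, Q = 221.1538.
dQ/dP = −24/(2√P) = −24/(2·17.0353).
Point elasticity E = (dQ/dP)·(P/Q) = -0.7044 × 290.2/221.1538 ≈ -0.92.
|E| < 1, so demand is inelastic at this price.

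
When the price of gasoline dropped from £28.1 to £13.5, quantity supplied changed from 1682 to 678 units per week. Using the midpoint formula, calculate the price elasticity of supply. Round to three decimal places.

1.212

%Δq = (678 − 1682)/[(1682 + 678)/2] = -1004/1180 ≈ -0.8508.
%ΔP = (13.5 − 28.1)/[(28.1 + 13.5)/2] = -14.6/20.8 ≈ -0.7019.
Arc elasticity E = %Δq/%ΔP ≈ -0.8508/-0.7019 ≈ 1.212.
|E| > 1: supply is elastic over this range.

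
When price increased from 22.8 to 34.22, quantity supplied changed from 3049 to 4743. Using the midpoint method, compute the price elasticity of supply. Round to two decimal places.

%Δq = (4743 − 3049)/[(3049 + 4743)/2] = 1694/3896 ≈ 0.4348.
%Δp = (34.22 − 22.8)/[(22.8 + 34.22)/2] = 11.42/28.51 ≈ 0.4006.
Arc elasticity E = %Δq/%Δp ≈ 0.4348/0.4006 ≈ 1.09.
|E| > 1: supply is elastic over this range.

1.09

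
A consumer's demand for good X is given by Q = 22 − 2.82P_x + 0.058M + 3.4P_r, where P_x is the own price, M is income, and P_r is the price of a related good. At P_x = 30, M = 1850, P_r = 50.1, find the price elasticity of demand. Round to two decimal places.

-0.39

First evaluate Q: 22 − 2.82(30) + 0.058(1850) + 3.4(50.1) = 22 − 84.6 + 107.3 + 170.34 = 215.04.
∂Q/∂P_x = −2.82, so E_p = (−2.82)·(30/215.04) ≈ -0.39.
|E_p| < 1: demand is inelastic.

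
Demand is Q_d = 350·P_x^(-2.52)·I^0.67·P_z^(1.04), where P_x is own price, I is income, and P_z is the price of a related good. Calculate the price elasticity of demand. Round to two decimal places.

For a Cobb–Douglas (constant-elasticity) form Q_d = A·P_x^α·…, the elasticity with respect to P_x equals the exponent α at every point.
Here the exponent on P_x is -2.52, so the price elasticity of demand is -2.52.

-2.52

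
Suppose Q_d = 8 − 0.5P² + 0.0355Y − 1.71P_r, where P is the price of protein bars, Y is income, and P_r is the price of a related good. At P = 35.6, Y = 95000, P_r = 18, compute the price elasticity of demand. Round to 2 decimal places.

Substituting, Q_d = 8 − 0.5(35.6)² + 0.0355(95000) − 1.71(18) = 8 − 633.68 + 3372.5 − 30.78 = 2716.04.
∂Q_d/∂P = −2·0.5·P = -35.6, so E_p = -35.6·(35.6/2716.04) ≈ -0.47.
|E_p| < 1: demand is inelastic.

-0.47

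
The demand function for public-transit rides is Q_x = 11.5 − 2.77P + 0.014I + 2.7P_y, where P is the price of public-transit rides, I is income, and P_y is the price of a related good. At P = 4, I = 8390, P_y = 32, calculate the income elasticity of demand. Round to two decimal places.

First evaluate Q_x: 11.5 − 2.77(4) + 0.014(8390) + 2.7(32) = 11.5 − 11.08 + 117.46 + 86.4 = 204.28.
∂Q_x/∂I = +0.014, so E_I = 0.014·(8390/204.28) ≈ 0.57.
E_I ∈ (0,1): normal good (necessity).

0.57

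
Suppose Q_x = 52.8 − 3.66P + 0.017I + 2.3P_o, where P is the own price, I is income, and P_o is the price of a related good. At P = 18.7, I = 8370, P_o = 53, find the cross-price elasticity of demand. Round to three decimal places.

At the given point, Q_x = 52.8 − 3.66(18.7) + 0.017(8370) + 2.3(53) = 52.8 − 68.442 + 142.29 + 121.9 = 248.548.
∂Q_x/∂P_o = +2.3, so E_xy = 2.3·(53/248.548) ≈ 0.490.
E_xy > 0: the goods are substitutes.

0.490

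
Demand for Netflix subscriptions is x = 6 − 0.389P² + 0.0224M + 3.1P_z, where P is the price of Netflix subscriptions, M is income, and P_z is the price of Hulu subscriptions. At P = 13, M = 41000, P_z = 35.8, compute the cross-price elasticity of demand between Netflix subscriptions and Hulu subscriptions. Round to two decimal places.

x = 6 − 0.389(13)² + 0.0224(41000) + 3.1(35.8) = 6 − 65.741 + 918.4 + 110.98 = 969.639.
∂x/∂P_z = +3.1, so E_xy = 3.1·(35.8/969.639) ≈ 0.11.
E_xy > 0: the goods are substitutes.

0.11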